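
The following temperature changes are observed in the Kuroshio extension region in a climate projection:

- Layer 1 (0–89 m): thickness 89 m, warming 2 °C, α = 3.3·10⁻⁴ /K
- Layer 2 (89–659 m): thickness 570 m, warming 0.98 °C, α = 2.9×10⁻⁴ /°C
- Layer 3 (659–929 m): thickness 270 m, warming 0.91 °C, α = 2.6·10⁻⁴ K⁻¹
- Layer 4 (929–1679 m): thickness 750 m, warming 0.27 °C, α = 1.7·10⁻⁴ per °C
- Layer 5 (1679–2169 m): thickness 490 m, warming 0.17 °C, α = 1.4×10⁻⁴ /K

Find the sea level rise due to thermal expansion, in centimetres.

about 33.1 cm

3.3×10⁻⁴ × 2 × 89 = 0.05874 m
570 × 2.9×10⁻⁴ × 0.98 = 0.161994 m
2.6×10⁻⁴ × 270 × 0.91 = 0.063882 m
Layer 4: 750 × 1.7×10⁻⁴ × 0.27 = 0.034425 m
Layer 5: 0.17 × 1.4×10⁻⁴ × 490 = 0.011662 m
Δh = 0.05874 + 0.161994 + 0.063882 + 0.034425 + 0.011662 = 0.330703 m ≈ 33.1 cm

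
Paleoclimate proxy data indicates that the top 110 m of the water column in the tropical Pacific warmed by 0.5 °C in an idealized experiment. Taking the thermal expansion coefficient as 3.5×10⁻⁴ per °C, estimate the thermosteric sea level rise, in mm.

Δh = αΔT·H = 3.5×10⁻⁴ × 0.5 × 110 = 0.01925 m

19.3 mm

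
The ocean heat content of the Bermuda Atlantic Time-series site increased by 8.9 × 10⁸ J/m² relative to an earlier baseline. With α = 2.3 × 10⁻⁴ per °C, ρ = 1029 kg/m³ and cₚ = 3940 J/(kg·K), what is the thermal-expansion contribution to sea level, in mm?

50 mm

Δh = αQ/(ρcₚ) = 2.3×10⁻⁴ × 8.9×10⁸ / (1029 × 3940) ≈ 0.05049 m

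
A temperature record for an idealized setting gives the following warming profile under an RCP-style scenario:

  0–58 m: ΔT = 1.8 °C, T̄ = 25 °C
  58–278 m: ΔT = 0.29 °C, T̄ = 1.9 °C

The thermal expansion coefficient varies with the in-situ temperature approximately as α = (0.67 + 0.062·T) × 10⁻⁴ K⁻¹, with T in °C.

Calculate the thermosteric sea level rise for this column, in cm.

Δh = 2.82 cm

Layer 1: α = (0.67 + 0.062×25)×10⁻⁴ = 2.22×10⁻⁴ K⁻¹
Layer 2: α = (0.67 + 0.062×1.9)×10⁻⁴ = 0.7878×10⁻⁴ K⁻¹
Layer 1: 1.8 × 58 × 2.22×10⁻⁴ = 0.0231768 m
Layer 2: 0.7878×10⁻⁴ × 220 × 0.29 = 0.005026164 m
Δh = 0.0231768 + 0.005026164 = 0.028202964 m ≈ 2.82 cm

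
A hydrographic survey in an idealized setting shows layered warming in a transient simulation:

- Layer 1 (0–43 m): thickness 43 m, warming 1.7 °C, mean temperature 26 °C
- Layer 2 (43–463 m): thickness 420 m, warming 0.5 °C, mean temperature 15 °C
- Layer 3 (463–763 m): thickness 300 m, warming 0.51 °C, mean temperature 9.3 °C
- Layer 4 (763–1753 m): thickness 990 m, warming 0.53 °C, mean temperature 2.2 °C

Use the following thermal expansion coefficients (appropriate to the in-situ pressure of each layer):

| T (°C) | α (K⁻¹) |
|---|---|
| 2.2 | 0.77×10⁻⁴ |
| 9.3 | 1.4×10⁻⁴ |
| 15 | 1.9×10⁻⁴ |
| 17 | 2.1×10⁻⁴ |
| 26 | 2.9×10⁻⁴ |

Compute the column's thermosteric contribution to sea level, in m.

Δh ≈ 0.12 m

Layer 1 at 26 °C → α = 2.9×10⁻⁴ K⁻¹
Layer 2 at 15 °C → α = 1.9×10⁻⁴ K⁻¹
Layer 3 at 9.3 °C → α = 1.4×10⁻⁴ K⁻¹
Layer 4 at 2.2 °C → α = 0.77×10⁻⁴ K⁻¹
Layer 1: 43 × 1.7 × 2.9×10⁻⁴ = 0.021199 m
43–463 m: 0.5 × 420 × 1.9×10⁻⁴ = 0.03990 m
0.51 × 300 × 1.4×10⁻⁴ = 0.02142 m
763–1753 m: 0.77×10⁻⁴ × 990 × 0.53 = 0.0404019 m
Δh = 0.021199 + 0.03990 + 0.02142 + 0.0404019 = 0.1229209 m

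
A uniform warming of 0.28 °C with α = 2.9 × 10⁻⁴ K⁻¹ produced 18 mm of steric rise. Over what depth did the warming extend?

220 m

H = Δh/(αΔT) = 0.018 / (2.9×10⁻⁴ × 0.28) ≈ 221.7 m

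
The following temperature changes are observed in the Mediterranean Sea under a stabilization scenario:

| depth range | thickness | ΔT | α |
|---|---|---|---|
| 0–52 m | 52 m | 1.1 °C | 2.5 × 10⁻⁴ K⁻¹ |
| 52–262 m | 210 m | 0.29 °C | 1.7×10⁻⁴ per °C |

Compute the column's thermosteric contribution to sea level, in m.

about 0.025 m

Layer 1: 52 × 1.1 × 2.5×10⁻⁴ = 0.01430 m
0.29 × 210 × 1.7×10⁻⁴ = 0.010353 m
Δh = 0.01430 + 0.010353 = 0.024653 m ≈ 0.025 m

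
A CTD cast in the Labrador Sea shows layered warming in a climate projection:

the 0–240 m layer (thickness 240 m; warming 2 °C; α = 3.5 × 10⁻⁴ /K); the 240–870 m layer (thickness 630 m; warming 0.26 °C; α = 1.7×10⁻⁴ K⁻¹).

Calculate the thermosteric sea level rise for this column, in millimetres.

Δh = 200 mm

2 × 3.5×10⁻⁴ × 240 = 0.16800 m
0.26 × 630 × 1.7×10⁻⁴ = 0.027846 m
Δh = 0.16800 + 0.027846 = 0.195846 m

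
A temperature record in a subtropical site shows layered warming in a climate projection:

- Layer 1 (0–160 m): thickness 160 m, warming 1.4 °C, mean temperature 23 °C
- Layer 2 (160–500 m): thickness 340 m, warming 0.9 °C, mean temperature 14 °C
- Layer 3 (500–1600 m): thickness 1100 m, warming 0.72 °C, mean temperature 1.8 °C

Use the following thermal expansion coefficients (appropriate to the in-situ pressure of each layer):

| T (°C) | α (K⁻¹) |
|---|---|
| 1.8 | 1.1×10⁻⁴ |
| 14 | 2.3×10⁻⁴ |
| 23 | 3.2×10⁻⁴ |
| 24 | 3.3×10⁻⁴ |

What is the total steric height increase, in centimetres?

about 22.9 cm

Layer 1 at 23 °C → α = 3.2×10⁻⁴ K⁻¹
Layer 2 at 14 °C → α = 2.3×10⁻⁴ K⁻¹
Layer 3 at 1.8 °C → α = 1.1×10⁻⁴ K⁻¹
3.2×10⁻⁴ × 1.4 × 160 = 0.07168 m
160–500 m: 2.3×10⁻⁴ × 340 × 0.9 = 0.07038 m
1100 × 0.72 × 1.1×10⁻⁴ = 0.08712 m
Δh = 0.07168 + 0.07038 + 0.08712 = 0.22918 m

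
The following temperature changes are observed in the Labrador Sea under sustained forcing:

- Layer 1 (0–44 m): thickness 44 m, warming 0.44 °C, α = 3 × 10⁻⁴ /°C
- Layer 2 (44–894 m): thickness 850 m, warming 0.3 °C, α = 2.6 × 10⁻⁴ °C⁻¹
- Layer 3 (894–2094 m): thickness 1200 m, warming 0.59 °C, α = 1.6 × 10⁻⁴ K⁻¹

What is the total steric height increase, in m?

0.185 m

0–44 m: 44 × 3×10⁻⁴ × 0.44 = 0.005808 m
Layer 2: 850 × 2.6×10⁻⁴ × 0.3 = 0.06630 m
894–2094 m: 0.59 × 1200 × 1.6×10⁻⁴ = 0.11328 m
Δh = 0.005808 + 0.06630 + 0.11328 = 0.185388 m ≈ 0.185 m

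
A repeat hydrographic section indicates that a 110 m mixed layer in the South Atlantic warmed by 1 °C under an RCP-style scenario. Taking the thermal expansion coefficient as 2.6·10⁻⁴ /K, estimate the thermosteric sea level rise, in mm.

Δh = αΔT·H = 2.6×10⁻⁴ × 1 × 110 = 0.02860 m

about 28.6 mm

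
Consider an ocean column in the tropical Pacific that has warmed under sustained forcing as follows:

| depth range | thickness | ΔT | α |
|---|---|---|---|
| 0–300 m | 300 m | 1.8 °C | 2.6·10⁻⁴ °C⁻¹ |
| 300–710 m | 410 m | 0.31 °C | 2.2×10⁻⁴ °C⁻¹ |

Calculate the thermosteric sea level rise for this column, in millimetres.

Δh = 168 mm

Layer 1: 1.8 × 2.6×10⁻⁴ × 300 = 0.14040 m
300–710 m: 2.2×10⁻⁴ × 410 × 0.31 = 0.027962 m
Δh = 0.14040 + 0.027962 = 0.168362 m ≈ 168 mm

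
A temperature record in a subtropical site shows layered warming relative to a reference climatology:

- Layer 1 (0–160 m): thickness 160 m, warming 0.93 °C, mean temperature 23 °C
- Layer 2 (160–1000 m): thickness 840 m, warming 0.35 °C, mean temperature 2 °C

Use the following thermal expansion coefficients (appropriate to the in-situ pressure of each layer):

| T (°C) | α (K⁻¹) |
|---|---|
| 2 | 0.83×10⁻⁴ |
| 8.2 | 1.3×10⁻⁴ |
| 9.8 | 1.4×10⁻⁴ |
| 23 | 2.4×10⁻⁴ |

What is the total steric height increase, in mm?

Layer 1 at 23 °C → α = 2.4×10⁻⁴ K⁻¹
Layer 2 at 2 °C → α = 0.83×10⁻⁴ K⁻¹
160 × 0.93 × 2.4×10⁻⁴ = 0.035712 m
840 × 0.83×10⁻⁴ × 0.35 = 0.024402 m
Δh = 0.035712 + 0.024402 = 0.060114 m

60 mm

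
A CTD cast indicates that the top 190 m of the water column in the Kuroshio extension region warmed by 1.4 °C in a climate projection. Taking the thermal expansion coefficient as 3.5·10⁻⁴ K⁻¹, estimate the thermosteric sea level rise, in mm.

Δh = 93.1 mm

Δh = αΔT·H = 3.5×10⁻⁴ × 1.4 × 190 = 0.09310 m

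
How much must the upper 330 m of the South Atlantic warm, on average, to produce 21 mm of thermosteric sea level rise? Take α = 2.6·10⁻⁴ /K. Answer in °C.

about 0.24 °C

ΔT = Δh/(αH) = 0.021 / (2.6×10⁻⁴ × 330) ≈ 0.2448 °C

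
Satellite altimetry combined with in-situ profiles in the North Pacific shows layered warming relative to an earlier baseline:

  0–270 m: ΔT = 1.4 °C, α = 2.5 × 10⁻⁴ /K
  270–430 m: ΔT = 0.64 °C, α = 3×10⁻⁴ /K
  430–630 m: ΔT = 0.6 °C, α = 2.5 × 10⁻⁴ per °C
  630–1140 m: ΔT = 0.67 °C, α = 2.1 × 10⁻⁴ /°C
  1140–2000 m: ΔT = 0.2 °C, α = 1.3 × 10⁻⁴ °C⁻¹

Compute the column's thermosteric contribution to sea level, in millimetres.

249 mm of thermosteric rise

0–270 m: 2.5×10⁻⁴ × 1.4 × 270 = 0.09450 m
3×10⁻⁴ × 160 × 0.64 = 0.03072 m
Layer 3: 200 × 2.5×10⁻⁴ × 0.6 = 0.03000 m
Layer 4: 0.67 × 2.1×10⁻⁴ × 510 = 0.071757 m
1140–2000 m: 860 × 1.3×10⁻⁴ × 0.2 = 0.02236 m
Δh = 0.09450 + 0.03072 + 0.03000 + 0.071757 + 0.02236 = 0.249337 m ≈ 249 mm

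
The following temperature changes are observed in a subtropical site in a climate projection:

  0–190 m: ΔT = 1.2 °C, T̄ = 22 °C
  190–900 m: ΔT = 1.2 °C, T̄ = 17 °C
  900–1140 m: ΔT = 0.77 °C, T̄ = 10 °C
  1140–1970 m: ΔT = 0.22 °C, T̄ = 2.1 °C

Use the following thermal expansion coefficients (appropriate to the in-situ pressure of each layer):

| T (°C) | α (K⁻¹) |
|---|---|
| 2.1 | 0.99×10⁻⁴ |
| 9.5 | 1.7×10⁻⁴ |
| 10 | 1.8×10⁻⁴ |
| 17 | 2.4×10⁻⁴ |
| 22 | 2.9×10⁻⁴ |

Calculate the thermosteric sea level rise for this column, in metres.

Δh ≈ 0.32 m

Layer 1 at 22 °C → α = 2.9×10⁻⁴ K⁻¹
Layer 2 at 17 °C → α = 2.4×10⁻⁴ K⁻¹
Layer 3 at 10 °C → α = 1.8×10⁻⁴ K⁻¹
Layer 4 at 2.1 °C → α = 0.99×10⁻⁴ K⁻¹
Layer 1: 2.9×10⁻⁴ × 190 × 1.2 = 0.06612 m
Layer 2: 710 × 2.4×10⁻⁴ × 1.2 = 0.20448 m
Layer 3: 240 × 1.8×10⁻⁴ × 0.77 = 0.033264 m
830 × 0.99×10⁻⁴ × 0.22 = 0.0180774 m
Δh = 0.06612 + 0.20448 + 0.033264 + 0.0180774 = 0.3219414 m ≈ 0.32 m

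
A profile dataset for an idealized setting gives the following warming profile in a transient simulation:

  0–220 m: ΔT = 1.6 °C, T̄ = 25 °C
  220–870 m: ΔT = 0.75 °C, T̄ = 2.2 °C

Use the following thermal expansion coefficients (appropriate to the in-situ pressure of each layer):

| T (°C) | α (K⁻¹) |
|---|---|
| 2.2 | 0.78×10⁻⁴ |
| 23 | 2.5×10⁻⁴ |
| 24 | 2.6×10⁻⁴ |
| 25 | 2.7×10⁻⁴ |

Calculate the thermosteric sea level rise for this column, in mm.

Δh ≈ 133 mm

Layer 1 at 25 °C → α = 2.7×10⁻⁴ K⁻¹
Layer 2 at 2.2 °C → α = 0.78×10⁻⁴ K⁻¹
2.7×10⁻⁴ × 220 × 1.6 = 0.09504 m
650 × 0.75 × 0.78×10⁻⁴ = 0.038025 m
Δh = 0.09504 + 0.038025 = 0.133065 m ≈ 133 mm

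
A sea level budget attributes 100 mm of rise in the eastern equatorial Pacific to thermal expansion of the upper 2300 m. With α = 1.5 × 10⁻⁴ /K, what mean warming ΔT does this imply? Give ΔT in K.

about 0.290 K

ΔT = Δh/(αH) = 0.1 / (1.5×10⁻⁴ × 2300) ≈ 0.2899 K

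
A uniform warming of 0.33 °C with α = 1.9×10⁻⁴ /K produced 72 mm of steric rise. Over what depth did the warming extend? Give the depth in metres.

1150 m

H = Δh/(αΔT) = 0.072 / (1.9×10⁻⁴ × 0.33) ≈ 1148 m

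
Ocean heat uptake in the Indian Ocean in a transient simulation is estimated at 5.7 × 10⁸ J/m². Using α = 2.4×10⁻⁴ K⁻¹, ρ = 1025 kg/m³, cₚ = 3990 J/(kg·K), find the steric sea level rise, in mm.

Δh ≈ 33.4 mm

Δh = αQ/(ρcₚ) = 2.4×10⁻⁴ × 5.7×10⁸ / (1025 × 3990) ≈ 0.033449 m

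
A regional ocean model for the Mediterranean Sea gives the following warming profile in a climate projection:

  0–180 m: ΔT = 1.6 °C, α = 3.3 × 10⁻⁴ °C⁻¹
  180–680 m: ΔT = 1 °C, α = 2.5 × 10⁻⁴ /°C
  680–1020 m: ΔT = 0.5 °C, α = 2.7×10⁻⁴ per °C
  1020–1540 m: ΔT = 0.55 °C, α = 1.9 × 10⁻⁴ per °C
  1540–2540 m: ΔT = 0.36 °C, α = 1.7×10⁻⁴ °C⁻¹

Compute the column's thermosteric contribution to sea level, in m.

Δh ≈ 0.381 m

0–180 m: 3.3×10⁻⁴ × 180 × 1.6 = 0.09504 m
2.5×10⁻⁴ × 500 × 1 = 0.12500 m
Layer 3: 340 × 0.5 × 2.7×10⁻⁴ = 0.04590 m
1.9×10⁻⁴ × 0.55 × 520 = 0.05434 m
1540–2540 m: 1.7×10⁻⁴ × 0.36 × 1000 = 0.06120 m
Δh = 0.09504 + 0.12500 + 0.04590 + 0.05434 + 0.06120 = 0.38148 m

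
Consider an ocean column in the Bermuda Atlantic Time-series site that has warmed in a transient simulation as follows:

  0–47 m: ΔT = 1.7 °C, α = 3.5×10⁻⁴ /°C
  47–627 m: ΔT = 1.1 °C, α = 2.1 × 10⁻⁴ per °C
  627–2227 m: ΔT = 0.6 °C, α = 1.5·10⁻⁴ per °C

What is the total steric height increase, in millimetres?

Δh ≈ 310 mm

0–47 m: 3.5×10⁻⁴ × 47 × 1.7 = 0.027965 m
Layer 2: 580 × 2.1×10⁻⁴ × 1.1 = 0.13398 m
Layer 3: 1600 × 0.6 × 1.5×10⁻⁴ = 0.14400 m
Δh = 0.027965 + 0.13398 + 0.14400 = 0.305945 m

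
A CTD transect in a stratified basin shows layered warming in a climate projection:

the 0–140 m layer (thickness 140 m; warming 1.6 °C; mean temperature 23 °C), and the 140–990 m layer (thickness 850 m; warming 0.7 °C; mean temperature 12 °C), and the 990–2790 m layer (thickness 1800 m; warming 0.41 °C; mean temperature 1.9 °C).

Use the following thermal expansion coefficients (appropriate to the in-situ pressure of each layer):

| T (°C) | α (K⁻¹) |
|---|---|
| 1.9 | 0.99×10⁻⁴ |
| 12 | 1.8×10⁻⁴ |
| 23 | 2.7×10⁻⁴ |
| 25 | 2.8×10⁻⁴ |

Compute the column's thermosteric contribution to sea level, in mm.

Layer 1 at 23 °C → α = 2.7×10⁻⁴ K⁻¹
Layer 2 at 12 °C → α = 1.8×10⁻⁴ K⁻¹
Layer 3 at 1.9 °C → α = 0.99×10⁻⁴ K⁻¹
Layer 1: 2.7×10⁻⁴ × 1.6 × 140 = 0.06048 m
1.8×10⁻⁴ × 0.7 × 850 = 0.10710 m
990–2790 m: 0.99×10⁻⁴ × 0.41 × 1800 = 0.073062 m
Δh = 0.06048 + 0.10710 + 0.073062 = 0.240642 m

240 mm of thermosteric rise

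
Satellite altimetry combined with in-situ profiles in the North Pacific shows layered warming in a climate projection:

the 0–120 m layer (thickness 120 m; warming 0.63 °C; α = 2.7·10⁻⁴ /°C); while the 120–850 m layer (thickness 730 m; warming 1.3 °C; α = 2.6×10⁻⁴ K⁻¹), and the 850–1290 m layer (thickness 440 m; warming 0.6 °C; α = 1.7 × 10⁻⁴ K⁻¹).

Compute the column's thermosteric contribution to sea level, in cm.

about 31.2 cm

0–120 m: 120 × 2.7×10⁻⁴ × 0.63 = 0.020412 m
730 × 2.6×10⁻⁴ × 1.3 = 0.24674 m
850–1290 m: 1.7×10⁻⁴ × 440 × 0.6 = 0.04488 m
Δh = 0.020412 + 0.24674 + 0.04488 = 0.312032 m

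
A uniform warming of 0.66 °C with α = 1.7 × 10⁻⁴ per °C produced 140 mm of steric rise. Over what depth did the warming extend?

H = Δh/(αΔT) = 0.14 / (1.7×10⁻⁴ × 0.66) ≈ 1248 m

H ≈ 1200 m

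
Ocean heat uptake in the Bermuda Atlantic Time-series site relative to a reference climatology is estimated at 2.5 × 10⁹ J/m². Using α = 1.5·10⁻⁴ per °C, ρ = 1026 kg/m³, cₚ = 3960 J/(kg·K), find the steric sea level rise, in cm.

about 9.23 cm

Δh = αQ/(ρcₚ) = 1.5×10⁻⁴ × 2.5×10⁹ / (1026 × 3960) ≈ 0.092297 m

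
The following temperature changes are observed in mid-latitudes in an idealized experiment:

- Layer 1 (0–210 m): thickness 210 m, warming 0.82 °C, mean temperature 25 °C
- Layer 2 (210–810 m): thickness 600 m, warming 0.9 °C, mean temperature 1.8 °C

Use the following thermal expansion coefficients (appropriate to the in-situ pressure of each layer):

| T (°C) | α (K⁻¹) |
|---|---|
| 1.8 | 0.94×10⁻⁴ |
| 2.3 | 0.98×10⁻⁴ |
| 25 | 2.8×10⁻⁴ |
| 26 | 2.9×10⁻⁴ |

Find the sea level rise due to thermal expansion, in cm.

Layer 1 at 25 °C → α = 2.8×10⁻⁴ K⁻¹
Layer 2 at 1.8 °C → α = 0.94×10⁻⁴ K⁻¹
2.8×10⁻⁴ × 210 × 0.82 = 0.048216 m
0.9 × 600 × 0.94×10⁻⁴ = 0.05076 m
Δh = 0.048216 + 0.05076 = 0.098976 m

Δh ≈ 9.90 cm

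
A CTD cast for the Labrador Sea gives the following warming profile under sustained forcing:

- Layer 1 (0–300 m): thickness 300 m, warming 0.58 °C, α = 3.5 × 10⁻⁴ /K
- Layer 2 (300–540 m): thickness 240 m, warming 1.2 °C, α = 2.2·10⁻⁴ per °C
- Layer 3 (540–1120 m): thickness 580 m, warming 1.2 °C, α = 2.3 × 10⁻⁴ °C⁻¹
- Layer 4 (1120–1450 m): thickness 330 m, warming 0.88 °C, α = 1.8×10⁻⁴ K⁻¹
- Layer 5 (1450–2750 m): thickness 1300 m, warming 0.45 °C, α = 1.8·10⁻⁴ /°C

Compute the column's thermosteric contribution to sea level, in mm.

Layer 1: 0.58 × 3.5×10⁻⁴ × 300 = 0.06090 m
2.2×10⁻⁴ × 240 × 1.2 = 0.06336 m
Layer 3: 580 × 2.3×10⁻⁴ × 1.2 = 0.16008 m
1.8×10⁻⁴ × 330 × 0.88 = 0.052272 m
1450–2750 m: 1.8×10⁻⁴ × 0.45 × 1300 = 0.10530 m
Δh = 0.06090 + 0.06336 + 0.16008 + 0.052272 + 0.10530 = 0.441912 m ≈ 440 mm

about 440 mm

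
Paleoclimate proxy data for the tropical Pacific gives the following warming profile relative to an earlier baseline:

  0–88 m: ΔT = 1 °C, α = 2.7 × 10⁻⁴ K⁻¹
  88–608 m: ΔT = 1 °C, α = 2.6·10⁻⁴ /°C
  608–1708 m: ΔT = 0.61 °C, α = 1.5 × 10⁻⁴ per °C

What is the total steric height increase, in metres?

0–88 m: 2.7×10⁻⁴ × 88 × 1 = 0.02376 m
520 × 2.6×10⁻⁴ × 1 = 0.13520 m
Layer 3: 1.5×10⁻⁴ × 1100 × 0.61 = 0.10065 m
Δh = 0.02376 + 0.13520 + 0.10065 = 0.25961 m ≈ 0.260 m

about 0.260 m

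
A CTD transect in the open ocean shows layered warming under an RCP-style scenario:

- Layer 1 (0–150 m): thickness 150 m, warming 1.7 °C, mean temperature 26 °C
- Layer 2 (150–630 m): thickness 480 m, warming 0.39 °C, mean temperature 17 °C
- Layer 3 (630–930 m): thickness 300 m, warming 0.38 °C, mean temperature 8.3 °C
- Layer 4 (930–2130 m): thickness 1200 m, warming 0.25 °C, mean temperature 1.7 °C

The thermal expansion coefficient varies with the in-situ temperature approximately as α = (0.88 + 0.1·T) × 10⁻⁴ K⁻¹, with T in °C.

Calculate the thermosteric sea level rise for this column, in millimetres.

Δh = 190 mm

Layer 1: α = (0.88 + 0.1×26)×10⁻⁴ = 3.48×10⁻⁴ K⁻¹
Layer 2: α = (0.88 + 0.1×17)×10⁻⁴ = 2.58×10⁻⁴ K⁻¹
Layer 3: α = (0.88 + 0.1×8.3)×10⁻⁴ = 1.71×10⁻⁴ K⁻¹
Layer 4: α = (0.88 + 0.1×1.7)×10⁻⁴ = 1.05×10⁻⁴ K⁻¹
0–150 m: 3.48×10⁻⁴ × 1.7 × 150 = 0.08874 m
Layer 2: 480 × 2.58×10⁻⁴ × 0.39 = 0.0482976 m
Layer 3: 1.71×10⁻⁴ × 0.38 × 300 = 0.019494 m
Layer 4: 1200 × 0.25 × 1.05×10⁻⁴ = 0.03150 m
Δh = 0.08874 + 0.0482976 + 0.019494 + 0.03150 = 0.1880316 m ≈ 190 mm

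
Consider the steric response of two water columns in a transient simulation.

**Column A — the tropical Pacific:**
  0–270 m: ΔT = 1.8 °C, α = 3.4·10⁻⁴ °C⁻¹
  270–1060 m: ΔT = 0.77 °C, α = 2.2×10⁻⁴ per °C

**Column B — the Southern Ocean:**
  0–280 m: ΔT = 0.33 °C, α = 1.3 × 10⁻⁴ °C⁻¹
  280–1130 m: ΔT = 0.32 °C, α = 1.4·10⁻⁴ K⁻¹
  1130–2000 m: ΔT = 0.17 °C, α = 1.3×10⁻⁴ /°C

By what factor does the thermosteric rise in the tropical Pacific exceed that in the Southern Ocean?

4.3

A 0–270 m: 1.8 × 3.4×10⁻⁴ × 270 = 0.16524 m
A Layer 2: 0.77 × 790 × 2.2×10⁻⁴ = 0.133826 m
A total: 0.299066 m
B Layer 1: 280 × 0.33 × 1.3×10⁻⁴ = 0.012012 m
B Layer 2: 0.32 × 1.4×10⁻⁴ × 850 = 0.03808 m
B 1.3×10⁻⁴ × 0.17 × 870 = 0.019227 m
B total: 0.069319 m
Ratio: 0.299066 / 0.069319 ≈ 4.314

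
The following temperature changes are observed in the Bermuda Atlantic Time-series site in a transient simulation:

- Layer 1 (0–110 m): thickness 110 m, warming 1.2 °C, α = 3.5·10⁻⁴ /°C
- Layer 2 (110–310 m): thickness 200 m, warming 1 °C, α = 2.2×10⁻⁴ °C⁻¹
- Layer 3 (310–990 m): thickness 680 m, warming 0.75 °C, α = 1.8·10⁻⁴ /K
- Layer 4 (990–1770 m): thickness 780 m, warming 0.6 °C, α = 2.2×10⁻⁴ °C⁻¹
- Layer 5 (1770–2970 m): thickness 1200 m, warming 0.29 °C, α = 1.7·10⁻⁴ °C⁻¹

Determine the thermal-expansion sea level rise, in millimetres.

Layer 1: 110 × 1.2 × 3.5×10⁻⁴ = 0.04620 m
2.2×10⁻⁴ × 200 × 1 = 0.04400 m
310–990 m: 680 × 0.75 × 1.8×10⁻⁴ = 0.09180 m
2.2×10⁻⁴ × 780 × 0.6 = 0.10296 m
1770–2970 m: 1200 × 0.29 × 1.7×10⁻⁴ = 0.05916 m
Δh = 0.04620 + 0.04400 + 0.09180 + 0.10296 + 0.05916 = 0.34412 m ≈ 340 mm

340 mm of thermosteric rise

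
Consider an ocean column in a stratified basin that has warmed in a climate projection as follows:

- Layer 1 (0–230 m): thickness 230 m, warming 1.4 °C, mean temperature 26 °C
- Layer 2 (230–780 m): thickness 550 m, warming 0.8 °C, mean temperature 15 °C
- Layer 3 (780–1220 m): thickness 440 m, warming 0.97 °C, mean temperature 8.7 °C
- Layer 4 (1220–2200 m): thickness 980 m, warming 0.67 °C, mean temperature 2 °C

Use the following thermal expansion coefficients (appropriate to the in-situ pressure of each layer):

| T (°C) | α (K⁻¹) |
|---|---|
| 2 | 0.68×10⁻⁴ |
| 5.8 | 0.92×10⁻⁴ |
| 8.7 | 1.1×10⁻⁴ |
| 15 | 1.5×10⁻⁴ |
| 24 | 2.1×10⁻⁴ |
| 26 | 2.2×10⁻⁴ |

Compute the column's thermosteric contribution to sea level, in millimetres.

Δh = 228 mm

Layer 1 at 26 °C → α = 2.2×10⁻⁴ K⁻¹
Layer 2 at 15 °C → α = 1.5×10⁻⁴ K⁻¹
Layer 3 at 8.7 °C → α = 1.1×10⁻⁴ K⁻¹
Layer 4 at 2 °C → α = 0.68×10⁻⁴ K⁻¹
2.2×10⁻⁴ × 230 × 1.4 = 0.07084 m
230–780 m: 550 × 0.8 × 1.5×10⁻⁴ = 0.06600 m
780–1220 m: 0.97 × 440 × 1.1×10⁻⁴ = 0.046948 m
1220–2200 m: 0.68×10⁻⁴ × 0.67 × 980 = 0.0446488 m
Δh = 0.07084 + 0.06600 + 0.046948 + 0.0446488 = 0.2284368 m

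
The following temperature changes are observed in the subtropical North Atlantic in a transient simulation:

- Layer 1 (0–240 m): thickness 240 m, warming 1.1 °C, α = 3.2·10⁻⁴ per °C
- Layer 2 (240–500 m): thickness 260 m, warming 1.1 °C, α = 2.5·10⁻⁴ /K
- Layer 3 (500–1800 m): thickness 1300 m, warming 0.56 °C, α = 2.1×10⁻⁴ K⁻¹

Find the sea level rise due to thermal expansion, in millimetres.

about 309 mm

Layer 1: 240 × 1.1 × 3.2×10⁻⁴ = 0.08448 m
1.1 × 260 × 2.5×10⁻⁴ = 0.07150 m
500–1800 m: 1300 × 0.56 × 2.1×10⁻⁴ = 0.15288 m
Δh = 0.08448 + 0.07150 + 0.15288 = 0.30886 m ≈ 309 mm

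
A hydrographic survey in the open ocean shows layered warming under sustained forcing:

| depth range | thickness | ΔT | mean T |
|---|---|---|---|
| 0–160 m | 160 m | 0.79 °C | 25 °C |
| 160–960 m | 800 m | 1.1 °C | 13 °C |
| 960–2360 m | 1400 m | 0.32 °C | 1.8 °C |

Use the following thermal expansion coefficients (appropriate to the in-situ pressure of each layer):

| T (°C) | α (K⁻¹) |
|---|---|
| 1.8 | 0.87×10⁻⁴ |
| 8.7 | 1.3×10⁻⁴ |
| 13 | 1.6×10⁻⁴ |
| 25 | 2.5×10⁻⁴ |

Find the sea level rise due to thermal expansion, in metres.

Layer 1 at 25 °C → α = 2.5×10⁻⁴ K⁻¹
Layer 2 at 13 °C → α = 1.6×10⁻⁴ K⁻¹
Layer 3 at 1.8 °C → α = 0.87×10⁻⁴ K⁻¹
0.79 × 2.5×10⁻⁴ × 160 = 0.03160 m
160–960 m: 800 × 1.6×10⁻⁴ × 1.1 = 0.14080 m
0.87×10⁻⁴ × 1400 × 0.32 = 0.038976 m
Δh = 0.03160 + 0.14080 + 0.038976 = 0.211376 m ≈ 0.211 m

Δh ≈ 0.211 m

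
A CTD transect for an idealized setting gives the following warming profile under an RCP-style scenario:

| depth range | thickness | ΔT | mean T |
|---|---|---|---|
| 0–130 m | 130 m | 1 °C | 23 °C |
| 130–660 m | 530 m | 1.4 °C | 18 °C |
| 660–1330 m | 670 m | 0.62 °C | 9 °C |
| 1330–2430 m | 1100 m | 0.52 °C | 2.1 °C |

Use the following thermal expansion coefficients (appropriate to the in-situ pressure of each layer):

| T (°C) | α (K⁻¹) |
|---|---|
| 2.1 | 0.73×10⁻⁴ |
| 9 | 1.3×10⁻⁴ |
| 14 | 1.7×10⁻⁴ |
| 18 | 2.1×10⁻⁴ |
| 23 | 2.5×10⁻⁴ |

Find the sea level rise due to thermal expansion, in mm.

Layer 1 at 23 °C → α = 2.5×10⁻⁴ K⁻¹
Layer 2 at 18 °C → α = 2.1×10⁻⁴ K⁻¹
Layer 3 at 9 °C → α = 1.3×10⁻⁴ K⁻¹
Layer 4 at 2.1 °C → α = 0.73×10⁻⁴ K⁻¹
Layer 1: 1 × 2.5×10⁻⁴ × 130 = 0.03250 m
130–660 m: 530 × 2.1×10⁻⁴ × 1.4 = 0.15582 m
660–1330 m: 1.3×10⁻⁴ × 670 × 0.62 = 0.054002 m
0.73×10⁻⁴ × 1100 × 0.52 = 0.041756 m
Δh = 0.03250 + 0.15582 + 0.054002 + 0.041756 = 0.284078 m ≈ 284 mm

Δh = 284 mm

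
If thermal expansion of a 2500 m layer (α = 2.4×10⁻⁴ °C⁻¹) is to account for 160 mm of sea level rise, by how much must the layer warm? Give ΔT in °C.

ΔT = Δh/(αH) = 0.16 / (2.4×10⁻⁴ × 2500) ≈ 0.2667 °C

ΔT ≈ 0.27 °C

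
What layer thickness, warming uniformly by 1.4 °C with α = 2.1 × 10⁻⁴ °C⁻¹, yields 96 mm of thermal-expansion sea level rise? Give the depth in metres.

H = Δh/(αΔT) = 0.096 / (2.1×10⁻⁴ × 1.4) ≈ 326.5 m

327 m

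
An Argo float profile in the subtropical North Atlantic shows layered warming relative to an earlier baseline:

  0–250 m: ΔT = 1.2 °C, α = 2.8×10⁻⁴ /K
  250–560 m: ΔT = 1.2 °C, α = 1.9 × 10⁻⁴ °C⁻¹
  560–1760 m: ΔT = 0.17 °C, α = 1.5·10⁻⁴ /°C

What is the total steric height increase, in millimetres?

190 mm of thermosteric rise

2.8×10⁻⁴ × 250 × 1.2 = 0.08400 m
Layer 2: 1.2 × 310 × 1.9×10⁻⁴ = 0.07068 m
Layer 3: 1.5×10⁻⁴ × 1200 × 0.17 = 0.03060 m
Δh = 0.08400 + 0.07068 + 0.03060 = 0.18528 m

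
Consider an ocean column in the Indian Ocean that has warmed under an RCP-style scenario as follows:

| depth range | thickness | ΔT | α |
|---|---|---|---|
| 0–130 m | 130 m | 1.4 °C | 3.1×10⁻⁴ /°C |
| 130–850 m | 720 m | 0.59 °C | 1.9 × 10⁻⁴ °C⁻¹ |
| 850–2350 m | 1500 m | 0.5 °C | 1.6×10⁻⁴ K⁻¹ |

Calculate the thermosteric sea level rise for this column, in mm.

Δh ≈ 260 mm

1.4 × 3.1×10⁻⁴ × 130 = 0.05642 m
Layer 2: 1.9×10⁻⁴ × 720 × 0.59 = 0.080712 m
1.6×10⁻⁴ × 1500 × 0.5 = 0.12000 m
Δh = 0.05642 + 0.080712 + 0.12000 = 0.257132 m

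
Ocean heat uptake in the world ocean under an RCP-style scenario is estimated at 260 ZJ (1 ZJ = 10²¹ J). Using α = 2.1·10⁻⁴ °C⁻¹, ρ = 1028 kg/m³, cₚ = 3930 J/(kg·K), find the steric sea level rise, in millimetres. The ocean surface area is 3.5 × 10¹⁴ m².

Δh ≈ 38.6 mm

Per unit area: Q = 260×10²¹ / (3.5×10¹⁴) ≈ 7.429×10⁸ J/m²
Δh = αQ/(ρcₚ) = 2.1×10⁻⁴ × 7.429×10⁸ / (1028 × 3930) ≈ 0.038616 m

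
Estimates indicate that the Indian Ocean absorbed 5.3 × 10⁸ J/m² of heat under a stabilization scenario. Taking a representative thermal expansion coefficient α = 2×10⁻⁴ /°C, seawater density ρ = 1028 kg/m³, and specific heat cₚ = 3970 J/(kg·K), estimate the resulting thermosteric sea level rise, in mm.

Δh = αQ/(ρcₚ) = 2×10⁻⁴ × 5.3×10⁸ / (1028 × 3970) ≈ 0.025973 m

26.0 mm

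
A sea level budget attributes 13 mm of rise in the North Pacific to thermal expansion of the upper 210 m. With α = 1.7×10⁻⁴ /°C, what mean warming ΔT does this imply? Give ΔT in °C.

ΔT = Δh/(αH) = 0.013 / (1.7×10⁻⁴ × 210) ≈ 0.3641 °C

about 0.364 °C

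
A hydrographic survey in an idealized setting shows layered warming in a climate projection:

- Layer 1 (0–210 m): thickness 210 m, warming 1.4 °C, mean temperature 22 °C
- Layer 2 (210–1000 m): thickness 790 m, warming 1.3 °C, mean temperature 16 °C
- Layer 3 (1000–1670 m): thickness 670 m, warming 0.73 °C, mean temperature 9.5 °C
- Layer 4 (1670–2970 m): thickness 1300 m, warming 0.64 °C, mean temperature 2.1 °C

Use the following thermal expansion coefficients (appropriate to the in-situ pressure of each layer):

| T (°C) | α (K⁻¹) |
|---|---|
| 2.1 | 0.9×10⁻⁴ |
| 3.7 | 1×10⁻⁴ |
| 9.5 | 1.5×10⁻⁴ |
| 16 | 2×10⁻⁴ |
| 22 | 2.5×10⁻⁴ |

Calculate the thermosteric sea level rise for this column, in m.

Layer 1 at 22 °C → α = 2.5×10⁻⁴ K⁻¹
Layer 2 at 16 °C → α = 2×10⁻⁴ K⁻¹
Layer 3 at 9.5 °C → α = 1.5×10⁻⁴ K⁻¹
Layer 4 at 2.1 °C → α = 0.9×10⁻⁴ K⁻¹
0–210 m: 1.4 × 2.5×10⁻⁴ × 210 = 0.07350 m
Layer 2: 1.3 × 790 × 2×10⁻⁴ = 0.20540 m
Layer 3: 0.73 × 1.5×10⁻⁴ × 670 = 0.073365 m
0.9×10⁻⁴ × 1300 × 0.64 = 0.07488 m
Δh = 0.07350 + 0.20540 + 0.073365 + 0.07488 = 0.427145 m ≈ 0.43 m

0.43 m of thermosteric rise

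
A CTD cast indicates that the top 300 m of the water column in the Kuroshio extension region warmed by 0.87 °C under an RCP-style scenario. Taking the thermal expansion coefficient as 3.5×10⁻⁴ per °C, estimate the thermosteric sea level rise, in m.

Δh = αΔT·H = 3.5×10⁻⁴ × 0.87 × 300 = 0.09135 m

Δh ≈ 0.0914 m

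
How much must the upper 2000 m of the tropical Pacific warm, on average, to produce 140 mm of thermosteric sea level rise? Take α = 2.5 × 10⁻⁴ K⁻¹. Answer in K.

ΔT = Δh/(αH) = 0.14 / (2.5×10⁻⁴ × 2000) = 0.2800 K

ΔT ≈ 0.280 K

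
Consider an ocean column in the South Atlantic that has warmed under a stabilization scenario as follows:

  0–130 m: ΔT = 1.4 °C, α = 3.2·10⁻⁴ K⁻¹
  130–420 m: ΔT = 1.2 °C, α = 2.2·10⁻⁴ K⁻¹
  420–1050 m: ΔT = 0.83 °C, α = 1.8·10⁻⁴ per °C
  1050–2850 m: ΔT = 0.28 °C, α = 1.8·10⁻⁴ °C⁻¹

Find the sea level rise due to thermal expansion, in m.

Δh ≈ 0.320 m

0–130 m: 130 × 1.4 × 3.2×10⁻⁴ = 0.05824 m
290 × 2.2×10⁻⁴ × 1.2 = 0.07656 m
630 × 0.83 × 1.8×10⁻⁴ = 0.094122 m
1.8×10⁻⁴ × 1800 × 0.28 = 0.09072 m
Δh = 0.05824 + 0.07656 + 0.094122 + 0.09072 = 0.319642 m ≈ 0.320 m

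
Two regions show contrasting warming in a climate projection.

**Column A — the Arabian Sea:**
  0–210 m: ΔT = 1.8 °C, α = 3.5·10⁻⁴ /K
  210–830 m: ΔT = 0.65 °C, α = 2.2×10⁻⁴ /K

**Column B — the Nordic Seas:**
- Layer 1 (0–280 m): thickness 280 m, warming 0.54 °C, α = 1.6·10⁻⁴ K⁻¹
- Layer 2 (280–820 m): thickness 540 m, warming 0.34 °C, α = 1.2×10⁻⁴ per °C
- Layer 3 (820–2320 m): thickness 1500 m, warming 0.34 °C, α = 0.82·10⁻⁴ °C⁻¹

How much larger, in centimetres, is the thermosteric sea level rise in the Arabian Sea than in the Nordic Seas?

A Layer 1: 1.8 × 210 × 3.5×10⁻⁴ = 0.13230 m
A Layer 2: 0.65 × 2.2×10⁻⁴ × 620 = 0.08866 m
A total: 0.22096 m
B Layer 1: 0.54 × 280 × 1.6×10⁻⁴ = 0.024192 m
B 1.2×10⁻⁴ × 540 × 0.34 = 0.022032 m
B 0.82×10⁻⁴ × 1500 × 0.34 = 0.04182 m
B total: 0.088044 m
Difference: 0.22096 − 0.088044 = 0.132916 m

13.3 cm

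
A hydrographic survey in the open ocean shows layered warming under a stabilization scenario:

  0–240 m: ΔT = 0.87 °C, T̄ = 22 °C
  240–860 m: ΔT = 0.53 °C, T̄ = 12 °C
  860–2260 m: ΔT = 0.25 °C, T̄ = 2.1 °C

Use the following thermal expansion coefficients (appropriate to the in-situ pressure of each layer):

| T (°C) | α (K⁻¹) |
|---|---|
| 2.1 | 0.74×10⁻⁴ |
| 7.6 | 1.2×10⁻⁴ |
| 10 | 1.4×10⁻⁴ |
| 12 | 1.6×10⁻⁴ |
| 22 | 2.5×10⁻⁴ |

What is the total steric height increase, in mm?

Layer 1 at 22 °C → α = 2.5×10⁻⁴ K⁻¹
Layer 2 at 12 °C → α = 1.6×10⁻⁴ K⁻¹
Layer 3 at 2.1 °C → α = 0.74×10⁻⁴ K⁻¹
0–240 m: 0.87 × 240 × 2.5×10⁻⁴ = 0.05220 m
240–860 m: 620 × 1.6×10⁻⁴ × 0.53 = 0.052576 m
1400 × 0.74×10⁻⁴ × 0.25 = 0.02590 m
Δh = 0.05220 + 0.052576 + 0.02590 = 0.130676 m

about 131 mm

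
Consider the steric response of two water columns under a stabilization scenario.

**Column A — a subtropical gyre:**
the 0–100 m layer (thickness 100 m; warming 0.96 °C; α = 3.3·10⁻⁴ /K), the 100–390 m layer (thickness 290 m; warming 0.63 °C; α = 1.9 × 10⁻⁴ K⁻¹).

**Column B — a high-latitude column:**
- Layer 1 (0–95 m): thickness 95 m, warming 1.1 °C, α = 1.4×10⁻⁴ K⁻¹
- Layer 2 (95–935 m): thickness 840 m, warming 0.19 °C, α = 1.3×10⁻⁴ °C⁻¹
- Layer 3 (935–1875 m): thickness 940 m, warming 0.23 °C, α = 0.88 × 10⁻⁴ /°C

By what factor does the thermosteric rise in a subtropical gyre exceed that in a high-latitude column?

A 0.96 × 3.3×10⁻⁴ × 100 = 0.03168 m
A 290 × 0.63 × 1.9×10⁻⁴ = 0.034713 m
A total: 0.066393 m
B 1.4×10⁻⁴ × 95 × 1.1 = 0.01463 m
B 840 × 0.19 × 1.3×10⁻⁴ = 0.020748 m
B 935–1875 m: 940 × 0.23 × 0.88×10⁻⁴ = 0.0190256 m
B total: 0.0544036 m
Ratio: 0.066393 / 0.0544036 ≈ 1.220

≈ 1.22×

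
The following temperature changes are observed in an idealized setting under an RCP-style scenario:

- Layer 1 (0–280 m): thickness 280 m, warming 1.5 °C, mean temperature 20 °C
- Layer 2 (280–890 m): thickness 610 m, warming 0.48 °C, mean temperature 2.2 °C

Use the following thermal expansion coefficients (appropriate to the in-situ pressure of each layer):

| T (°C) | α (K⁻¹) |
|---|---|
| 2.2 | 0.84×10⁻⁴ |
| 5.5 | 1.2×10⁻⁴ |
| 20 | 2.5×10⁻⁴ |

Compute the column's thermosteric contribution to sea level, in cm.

Layer 1 at 20 °C → α = 2.5×10⁻⁴ K⁻¹
Layer 2 at 2.2 °C → α = 0.84×10⁻⁴ K⁻¹
0–280 m: 2.5×10⁻⁴ × 1.5 × 280 = 0.10500 m
Layer 2: 0.84×10⁻⁴ × 610 × 0.48 = 0.0245952 m
Δh = 0.10500 + 0.0245952 = 0.1295952 m ≈ 13.0 cm

about 13.0 cm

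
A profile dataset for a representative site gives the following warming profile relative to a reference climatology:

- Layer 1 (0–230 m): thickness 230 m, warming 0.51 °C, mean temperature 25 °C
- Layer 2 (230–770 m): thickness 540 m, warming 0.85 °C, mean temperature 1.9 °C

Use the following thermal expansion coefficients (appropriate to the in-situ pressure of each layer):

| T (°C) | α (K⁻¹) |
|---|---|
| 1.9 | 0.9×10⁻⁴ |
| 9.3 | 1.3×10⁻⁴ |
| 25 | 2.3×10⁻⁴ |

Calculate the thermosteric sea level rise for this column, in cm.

6.83 cm of thermosteric rise

Layer 1 at 25 °C → α = 2.3×10⁻⁴ K⁻¹
Layer 2 at 1.9 °C → α = 0.9×10⁻⁴ K⁻¹
0–230 m: 2.3×10⁻⁴ × 230 × 0.51 = 0.026979 m
0.85 × 540 × 0.9×10⁻⁴ = 0.04131 m
Δh = 0.026979 + 0.04131 = 0.068289 m ≈ 6.83 cm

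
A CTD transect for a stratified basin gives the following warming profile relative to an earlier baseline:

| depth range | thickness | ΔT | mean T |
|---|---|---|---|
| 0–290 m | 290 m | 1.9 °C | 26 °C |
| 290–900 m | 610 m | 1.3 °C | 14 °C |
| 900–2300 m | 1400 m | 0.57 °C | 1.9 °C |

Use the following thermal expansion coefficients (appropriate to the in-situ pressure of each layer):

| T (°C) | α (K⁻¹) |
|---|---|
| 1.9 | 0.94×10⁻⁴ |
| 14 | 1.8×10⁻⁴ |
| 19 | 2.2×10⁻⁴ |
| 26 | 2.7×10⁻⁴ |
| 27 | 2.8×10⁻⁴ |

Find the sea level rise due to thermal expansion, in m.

0.367 m of thermosteric rise

Layer 1 at 26 °C → α = 2.7×10⁻⁴ K⁻¹
Layer 2 at 14 °C → α = 1.8×10⁻⁴ K⁻¹
Layer 3 at 1.9 °C → α = 0.94×10⁻⁴ K⁻¹
Layer 1: 1.9 × 290 × 2.7×10⁻⁴ = 0.14877 m
1.3 × 1.8×10⁻⁴ × 610 = 0.14274 m
900–2300 m: 1400 × 0.94×10⁻⁴ × 0.57 = 0.075012 m
Δh = 0.14877 + 0.14274 + 0.075012 = 0.366522 m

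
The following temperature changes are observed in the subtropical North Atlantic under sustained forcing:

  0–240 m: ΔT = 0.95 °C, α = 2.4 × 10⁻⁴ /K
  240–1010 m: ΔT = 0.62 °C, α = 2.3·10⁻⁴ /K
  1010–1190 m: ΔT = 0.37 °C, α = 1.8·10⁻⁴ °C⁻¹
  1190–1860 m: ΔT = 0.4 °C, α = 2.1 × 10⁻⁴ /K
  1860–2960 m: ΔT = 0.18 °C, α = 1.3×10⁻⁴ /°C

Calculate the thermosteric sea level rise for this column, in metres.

Δh ≈ 0.26 m

Layer 1: 0.95 × 240 × 2.4×10⁻⁴ = 0.05472 m
Layer 2: 0.62 × 2.3×10⁻⁴ × 770 = 0.109802 m
1010–1190 m: 180 × 0.37 × 1.8×10⁻⁴ = 0.011988 m
2.1×10⁻⁴ × 0.4 × 670 = 0.05628 m
1860–2960 m: 1.3×10⁻⁴ × 1100 × 0.18 = 0.02574 m
Δh = 0.05472 + 0.109802 + 0.011988 + 0.05628 + 0.02574 = 0.25853 m ≈ 0.26 m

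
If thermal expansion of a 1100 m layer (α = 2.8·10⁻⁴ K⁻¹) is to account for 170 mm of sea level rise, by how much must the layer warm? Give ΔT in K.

ΔT = Δh/(αH) = 0.17 / (2.8×10⁻⁴ × 1100) ≈ 0.5519 K

ΔT ≈ 0.552 K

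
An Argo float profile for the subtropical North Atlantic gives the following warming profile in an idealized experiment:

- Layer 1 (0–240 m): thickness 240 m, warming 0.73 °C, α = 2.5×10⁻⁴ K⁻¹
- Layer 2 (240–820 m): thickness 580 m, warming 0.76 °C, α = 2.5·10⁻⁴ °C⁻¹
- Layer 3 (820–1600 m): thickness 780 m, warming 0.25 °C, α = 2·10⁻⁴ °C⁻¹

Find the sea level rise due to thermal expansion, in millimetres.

Δh = 193 mm

0–240 m: 0.73 × 2.5×10⁻⁴ × 240 = 0.04380 m
Layer 2: 580 × 0.76 × 2.5×10⁻⁴ = 0.11020 m
Layer 3: 0.25 × 2×10⁻⁴ × 780 = 0.03900 m
Δh = 0.04380 + 0.11020 + 0.03900 = 0.19300 m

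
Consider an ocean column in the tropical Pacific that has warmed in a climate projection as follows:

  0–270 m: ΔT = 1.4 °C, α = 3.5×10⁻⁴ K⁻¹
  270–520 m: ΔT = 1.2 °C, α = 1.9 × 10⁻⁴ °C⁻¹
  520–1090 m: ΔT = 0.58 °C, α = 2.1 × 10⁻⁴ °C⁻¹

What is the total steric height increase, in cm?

Δh ≈ 26 cm

0–270 m: 1.4 × 270 × 3.5×10⁻⁴ = 0.13230 m
Layer 2: 1.9×10⁻⁴ × 1.2 × 250 = 0.05700 m
570 × 0.58 × 2.1×10⁻⁴ = 0.069426 m
Δh = 0.13230 + 0.05700 + 0.069426 = 0.258726 m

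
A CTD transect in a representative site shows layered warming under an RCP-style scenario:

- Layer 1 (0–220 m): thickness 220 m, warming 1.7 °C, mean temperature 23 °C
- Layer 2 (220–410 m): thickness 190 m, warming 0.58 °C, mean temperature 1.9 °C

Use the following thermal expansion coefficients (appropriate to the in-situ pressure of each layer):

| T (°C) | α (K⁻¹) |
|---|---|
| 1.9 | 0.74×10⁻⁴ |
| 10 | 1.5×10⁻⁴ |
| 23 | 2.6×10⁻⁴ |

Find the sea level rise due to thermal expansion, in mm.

about 110 mm

Layer 1 at 23 °C → α = 2.6×10⁻⁴ K⁻¹
Layer 2 at 1.9 °C → α = 0.74×10⁻⁴ K⁻¹
Layer 1: 1.7 × 2.6×10⁻⁴ × 220 = 0.09724 m
Layer 2: 0.58 × 190 × 0.74×10⁻⁴ = 0.0081548 m
Δh = 0.09724 + 0.0081548 = 0.1053948 m ≈ 110 mm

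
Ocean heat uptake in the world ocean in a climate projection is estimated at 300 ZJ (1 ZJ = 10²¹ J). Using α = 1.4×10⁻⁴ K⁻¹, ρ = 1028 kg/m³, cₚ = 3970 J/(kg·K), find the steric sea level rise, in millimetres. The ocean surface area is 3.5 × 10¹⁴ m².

Per unit area: Q = 300×10²¹ / (3.5×10¹⁴) ≈ 8.571×10⁸ J/m²
Δh = αQ/(ρcₚ) = 1.4×10⁻⁴ × 8.571×10⁸ / (1028 × 3970) ≈ 0.029402 m

Δh = 29 mm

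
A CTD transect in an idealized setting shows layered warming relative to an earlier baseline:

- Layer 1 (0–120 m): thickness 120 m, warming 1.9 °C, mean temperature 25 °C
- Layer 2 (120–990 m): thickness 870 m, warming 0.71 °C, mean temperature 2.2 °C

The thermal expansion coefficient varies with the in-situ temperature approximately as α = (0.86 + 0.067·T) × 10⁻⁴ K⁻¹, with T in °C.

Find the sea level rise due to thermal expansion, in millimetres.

120 mm

Layer 1: α = (0.86 + 0.067×25)×10⁻⁴ = 2.535×10⁻⁴ K⁻¹
Layer 2: α = (0.86 + 0.067×2.2)×10⁻⁴ = 1.0074×10⁻⁴ K⁻¹
Layer 1: 2.535×10⁻⁴ × 120 × 1.9 = 0.057798 m
120–990 m: 870 × 0.71 × 1.0074×10⁻⁴ = 0.062227098 m
Δh = 0.057798 + 0.062227098 = 0.120025098 m ≈ 120 mm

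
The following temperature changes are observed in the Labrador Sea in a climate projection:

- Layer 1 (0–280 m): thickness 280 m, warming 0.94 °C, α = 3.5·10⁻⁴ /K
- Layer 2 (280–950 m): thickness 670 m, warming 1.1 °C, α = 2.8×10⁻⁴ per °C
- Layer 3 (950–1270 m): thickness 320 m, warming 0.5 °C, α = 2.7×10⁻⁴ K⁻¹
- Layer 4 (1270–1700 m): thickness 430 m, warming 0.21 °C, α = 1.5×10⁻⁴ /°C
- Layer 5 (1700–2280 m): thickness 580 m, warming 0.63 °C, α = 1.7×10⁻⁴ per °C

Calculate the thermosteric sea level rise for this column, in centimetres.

about 42 cm

0–280 m: 280 × 0.94 × 3.5×10⁻⁴ = 0.09212 m
2.8×10⁻⁴ × 670 × 1.1 = 0.20636 m
320 × 2.7×10⁻⁴ × 0.5 = 0.04320 m
Layer 4: 430 × 0.21 × 1.5×10⁻⁴ = 0.013545 m
580 × 0.63 × 1.7×10⁻⁴ = 0.062118 m
Δh = 0.09212 + 0.20636 + 0.04320 + 0.013545 + 0.062118 = 0.417343 m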